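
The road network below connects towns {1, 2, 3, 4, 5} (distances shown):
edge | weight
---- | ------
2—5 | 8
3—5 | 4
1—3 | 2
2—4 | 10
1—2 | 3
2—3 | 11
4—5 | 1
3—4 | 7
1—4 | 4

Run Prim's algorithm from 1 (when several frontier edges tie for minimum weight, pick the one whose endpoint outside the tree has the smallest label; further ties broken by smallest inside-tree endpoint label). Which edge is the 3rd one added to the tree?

Grow the tree from 1 using Prim:
Step 1: cheapest edge leaving the tree is 1—3 (2); add 3.
Step 2: cheapest edge leaving the tree is 1—2 (3); add 2.
Step 3: cheapest edge leaving the tree is 1—4 (4); add 4.
Step 4: cheapest edge leaving the tree is 4—5 (1); add 5.
The 3rd edge added is 1—4.

1-4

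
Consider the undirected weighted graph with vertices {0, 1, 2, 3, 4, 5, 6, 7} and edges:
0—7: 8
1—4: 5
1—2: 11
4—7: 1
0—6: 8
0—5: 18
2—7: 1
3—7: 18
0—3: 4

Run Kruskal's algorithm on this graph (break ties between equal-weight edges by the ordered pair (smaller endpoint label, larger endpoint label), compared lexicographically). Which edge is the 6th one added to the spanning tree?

0-7

Kruskal's algorithm — process edges by increasing weight (ties by edge label):
2—7 (1): add — endpoints in different components.
4—7 (1): add — endpoints in different components.
0—3 (4): add — endpoints in different components.
1—4 (5): add — endpoints in different components.
0—6 (8): add — endpoints in different components.
0—7 (8): add — endpoints in different components.
1—2 (11): skip — 1 and 2 already connected.
0—5 (18): add — endpoints in different components.
The 6th edge added is 0—7.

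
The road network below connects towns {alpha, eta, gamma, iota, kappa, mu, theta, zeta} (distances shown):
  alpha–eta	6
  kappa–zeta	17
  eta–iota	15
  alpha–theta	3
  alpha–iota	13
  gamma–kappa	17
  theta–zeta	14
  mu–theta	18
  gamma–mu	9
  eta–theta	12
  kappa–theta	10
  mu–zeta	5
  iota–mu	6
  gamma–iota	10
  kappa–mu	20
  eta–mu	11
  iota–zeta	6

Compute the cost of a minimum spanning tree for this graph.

50

Kruskal's algorithm — process edges by increasing weight (ties by edge label):
alpha–theta (3): add — endpoints in different components.
mu–zeta (5): add — endpoints in different components.
alpha–eta (6): add — endpoints in different components.
iota–mu (6): add — endpoints in different components.
iota–zeta (6): skip — zeta and iota already connected.
gamma–mu (9): add — endpoints in different components.
gamma–iota (10): skip — gamma and iota already connected.
kappa–theta (10): add — endpoints in different components.
eta–mu (11): add — endpoints in different components.
MST edges: alpha–theta, mu–zeta, alpha–eta, iota–mu, gamma–mu, kappa–theta, eta–mu; total weight 3+5+6+6+9+10+11 = 50.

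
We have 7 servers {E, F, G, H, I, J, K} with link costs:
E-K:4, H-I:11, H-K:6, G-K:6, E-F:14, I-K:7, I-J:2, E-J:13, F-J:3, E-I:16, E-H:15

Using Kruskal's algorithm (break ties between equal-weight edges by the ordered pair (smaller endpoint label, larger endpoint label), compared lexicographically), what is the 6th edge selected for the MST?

Sort edges by weight, then run Kruskal:
I-J (2): add — endpoints in different components.
F-J (3): add — endpoints in different components.
E-K (4): add — endpoints in different components.
G-K (6): add — endpoints in different components.
H-K (6): add — endpoints in different components.
I-K (7): add — endpoints in different components.
The 6th edge added is I-K.

I-K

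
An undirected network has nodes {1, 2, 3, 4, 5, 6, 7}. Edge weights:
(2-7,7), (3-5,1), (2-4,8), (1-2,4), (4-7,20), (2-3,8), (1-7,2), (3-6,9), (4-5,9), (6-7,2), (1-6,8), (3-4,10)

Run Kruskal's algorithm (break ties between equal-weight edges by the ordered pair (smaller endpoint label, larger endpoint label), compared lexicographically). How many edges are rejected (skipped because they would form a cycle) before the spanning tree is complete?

Kruskal's algorithm — process edges by increasing weight (ties by edge label):
3-5 (1): add — endpoints in different components.
1-7 (2): add — endpoints in different components.
6-7 (2): add — endpoints in different components.
1-2 (4): add — endpoints in different components.
2-7 (7): skip — 2 and 7 already connected.
1-6 (8): skip — 1 and 6 already connected.
2-3 (8): add — endpoints in different components.
2-4 (8): add — endpoints in different components.
Edges rejected before the tree was complete: 2.

2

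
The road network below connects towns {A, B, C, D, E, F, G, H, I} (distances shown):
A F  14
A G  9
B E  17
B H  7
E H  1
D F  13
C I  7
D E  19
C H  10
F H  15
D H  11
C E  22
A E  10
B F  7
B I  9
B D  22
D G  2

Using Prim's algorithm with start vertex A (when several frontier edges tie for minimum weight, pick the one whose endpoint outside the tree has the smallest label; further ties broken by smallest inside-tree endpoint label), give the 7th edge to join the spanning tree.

B-I

Prim's algorithm from A:
Step 1: cheapest edge leaving the tree is A G (9); add G.
Step 2: cheapest edge leaving the tree is D G (2); add D.
Step 3: cheapest edge leaving the tree is A E (10); add E.
Step 4: cheapest edge leaving the tree is E H (1); add H.
Step 5: cheapest edge leaving the tree is B H (7); add B.
Step 6: cheapest edge leaving the tree is B F (7); add F.
Step 7: cheapest edge leaving the tree is B I (9); add I.
Step 8: cheapest edge leaving the tree is C I (7); add C.
The 7th edge added is B I.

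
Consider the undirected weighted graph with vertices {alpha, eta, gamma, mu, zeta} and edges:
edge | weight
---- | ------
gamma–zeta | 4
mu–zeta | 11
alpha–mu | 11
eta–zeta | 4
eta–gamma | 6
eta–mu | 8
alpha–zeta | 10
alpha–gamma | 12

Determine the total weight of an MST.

26

Prim's algorithm from alpha:
Step 1: frontier [alpha–zeta 10, alpha–mu 11, alpha–gamma 12] → take alpha–zeta (10); add zeta.
Step 2: frontier [alpha–mu 11, alpha–gamma 12, eta–zeta 4, gamma–zeta 4, mu–zeta 11] → take eta–zeta (4); add eta.
Step 3: frontier [alpha–mu 11, alpha–gamma 12, eta–gamma 6, eta–mu 8, gamma–zeta 4, mu–zeta 11] → take gamma–zeta (4); add gamma.
Step 4: frontier [alpha–mu 11, eta–mu 8, mu–zeta 11] → take eta–mu (8); add mu.
MST edges: alpha–zeta, eta–zeta, gamma–zeta, eta–mu; total weight 10+4+4+8 = 26.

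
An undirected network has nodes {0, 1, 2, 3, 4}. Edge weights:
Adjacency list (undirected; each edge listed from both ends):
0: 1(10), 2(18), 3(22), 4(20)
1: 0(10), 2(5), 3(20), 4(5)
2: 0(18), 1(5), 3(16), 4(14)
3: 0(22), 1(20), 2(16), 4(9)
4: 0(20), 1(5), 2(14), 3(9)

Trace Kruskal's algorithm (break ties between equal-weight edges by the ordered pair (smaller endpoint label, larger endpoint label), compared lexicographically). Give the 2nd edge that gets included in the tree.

1-4

Kruskal: consider edges lightest-first.
1-2 (5): add. Components now {0} {1,2} {3} {4}
1-4 (5): add. Components now {0} {1,2,4} {3}
3-4 (9): add. Components now {0} {1,2,3,4}
0-1 (10): add. Components now {0,1,2,3,4}
The 2nd edge added is 1-4.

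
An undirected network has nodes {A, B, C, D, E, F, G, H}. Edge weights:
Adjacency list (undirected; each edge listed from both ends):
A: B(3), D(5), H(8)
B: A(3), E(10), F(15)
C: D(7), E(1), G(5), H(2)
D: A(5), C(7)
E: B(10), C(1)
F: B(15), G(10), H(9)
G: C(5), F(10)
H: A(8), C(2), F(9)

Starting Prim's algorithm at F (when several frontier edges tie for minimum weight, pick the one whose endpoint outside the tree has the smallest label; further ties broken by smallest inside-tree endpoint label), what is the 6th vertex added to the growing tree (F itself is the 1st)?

D

Prim, starting at F.
Step 1: frontier [F-H 9, F-G 10, B-F 15] → take F-H (9); add H.
Step 2: frontier [F-G 10, B-F 15, C-H 2, A-H 8] → take C-H (2); add C.
Step 3: frontier [C-E 1, C-G 5, C-D 7, F-G 10, B-F 15, A-H 8] → take C-E (1); add E.
Step 4: frontier [C-G 5, C-D 7, B-E 10, F-G 10, B-F 15, A-H 8] → take C-G (5); add G.
Step 5: frontier [C-D 7, B-E 10, B-F 15, A-H 8] → take C-D (7); add D.
Step 6: frontier [A-D 5, B-E 10, B-F 15, A-H 8] → take A-D (5); add A.
Step 7: frontier [A-B 3, B-E 10, B-F 15] → take A-B (3); add B.
Vertex order: F, H, C, E, G, D, A, B. The 6th vertex is D.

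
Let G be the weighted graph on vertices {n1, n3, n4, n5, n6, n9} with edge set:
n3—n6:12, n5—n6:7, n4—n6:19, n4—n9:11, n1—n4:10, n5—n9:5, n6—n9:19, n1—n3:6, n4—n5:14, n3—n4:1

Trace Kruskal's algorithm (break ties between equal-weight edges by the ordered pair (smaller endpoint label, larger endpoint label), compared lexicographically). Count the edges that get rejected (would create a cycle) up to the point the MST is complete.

1

Kruskal: consider edges lightest-first.
n3—n4 (1): add. Components now {n9} {n3,n4} {n5} {n6} {n1}
n5—n9 (5): add. Components now {n5,n9} {n3,n4} {n6} {n1}
n1—n3 (6): add. Components now {n5,n9} {n1,n3,n4} {n6}
n5—n6 (7): add. Components now {n5,n6,n9} {n1,n3,n4}
n1—n4 (10): skip — n4 and n1 already connected.
n4—n9 (11): add. Components now {n1,n3,n4,n5,n6,n9}
Edges rejected before the tree was complete: 1.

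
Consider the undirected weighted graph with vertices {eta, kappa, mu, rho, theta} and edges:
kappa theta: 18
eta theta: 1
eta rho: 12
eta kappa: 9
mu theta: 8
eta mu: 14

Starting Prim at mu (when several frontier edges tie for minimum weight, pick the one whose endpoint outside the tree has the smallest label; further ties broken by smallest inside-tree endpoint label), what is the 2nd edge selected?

Grow the tree from mu using Prim:
Step 1: frontier [mu theta 8, eta mu 14] → take mu theta (8); add theta.
Step 2: frontier [eta mu 14, eta theta 1, kappa theta 18] → take eta theta (1); add eta.
Step 3: frontier [eta kappa 9, eta rho 12, kappa theta 18] → take eta kappa (9); add kappa.
Step 4: frontier [eta rho 12] → take eta rho (12); add rho.
The 2nd edge added is eta theta.

eta-theta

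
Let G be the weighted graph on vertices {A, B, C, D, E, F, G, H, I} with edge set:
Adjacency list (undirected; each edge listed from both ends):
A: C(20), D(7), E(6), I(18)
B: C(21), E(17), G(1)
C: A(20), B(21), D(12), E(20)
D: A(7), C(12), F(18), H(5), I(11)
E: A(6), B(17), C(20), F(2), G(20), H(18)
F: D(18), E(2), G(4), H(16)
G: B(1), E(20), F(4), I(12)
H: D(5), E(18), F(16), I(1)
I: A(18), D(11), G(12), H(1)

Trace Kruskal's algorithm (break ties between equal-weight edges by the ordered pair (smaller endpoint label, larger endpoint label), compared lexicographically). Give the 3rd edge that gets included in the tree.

E-F

Kruskal: consider edges lightest-first.
B—G (1): add — endpoints in different components.
H—I (1): add — endpoints in different components.
E—F (2): add — endpoints in different components.
F—G (4): add — endpoints in different components.
D—H (5): add — endpoints in different components.
A—E (6): add — endpoints in different components.
A—D (7): add — endpoints in different components.
D—I (11): skip — D and I already connected.
C—D (12): add — endpoints in different components.
The 3rd edge added is E—F.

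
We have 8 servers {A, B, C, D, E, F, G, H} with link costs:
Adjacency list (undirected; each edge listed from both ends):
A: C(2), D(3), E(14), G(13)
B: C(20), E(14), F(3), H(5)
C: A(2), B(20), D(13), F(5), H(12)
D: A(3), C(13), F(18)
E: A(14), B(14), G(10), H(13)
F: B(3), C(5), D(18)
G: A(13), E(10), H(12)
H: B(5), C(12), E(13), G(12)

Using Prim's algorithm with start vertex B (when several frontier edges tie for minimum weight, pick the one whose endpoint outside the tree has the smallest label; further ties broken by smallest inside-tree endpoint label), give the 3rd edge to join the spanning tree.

A-C

Grow the tree from B using Prim:
Step 1: cheapest edge leaving the tree is B F (3); add F.
Step 2: cheapest edge leaving the tree is C F (5); add C.
Step 3: cheapest edge leaving the tree is A C (2); add A.
Step 4: cheapest edge leaving the tree is A D (3); add D.
Step 5: cheapest edge leaving the tree is B H (5); add H.
Step 6: cheapest edge leaving the tree is G H (12); add G.
Step 7: cheapest edge leaving the tree is E G (10); add E.
The 3rd edge added is A C.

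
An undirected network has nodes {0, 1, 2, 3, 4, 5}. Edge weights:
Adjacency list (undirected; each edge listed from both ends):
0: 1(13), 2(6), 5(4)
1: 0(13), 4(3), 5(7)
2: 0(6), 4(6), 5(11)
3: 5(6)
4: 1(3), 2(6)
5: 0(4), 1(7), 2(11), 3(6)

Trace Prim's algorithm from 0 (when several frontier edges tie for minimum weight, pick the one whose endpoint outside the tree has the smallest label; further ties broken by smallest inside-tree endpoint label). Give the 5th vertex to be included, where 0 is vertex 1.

Prim's algorithm from 0:
Step 1: frontier [0-5 4, 0-2 6, 0-1 13] → take 0-5 (4); add 5.
Step 2: frontier [0-2 6, 0-1 13, 3-5 6, 1-5 7, 2-5 11] → take 0-2 (6); add 2.
Step 3: frontier [0-1 13, 2-4 6, 3-5 6, 1-5 7] → take 3-5 (6); add 3.
Step 4: frontier [0-1 13, 2-4 6, 1-5 7] → take 2-4 (6); add 4.
Step 5: frontier [0-1 13, 1-4 3, 1-5 7] → take 1-4 (3); add 1.
Vertex order: 0, 5, 2, 3, 4, 1. The 5th vertex is 4.

4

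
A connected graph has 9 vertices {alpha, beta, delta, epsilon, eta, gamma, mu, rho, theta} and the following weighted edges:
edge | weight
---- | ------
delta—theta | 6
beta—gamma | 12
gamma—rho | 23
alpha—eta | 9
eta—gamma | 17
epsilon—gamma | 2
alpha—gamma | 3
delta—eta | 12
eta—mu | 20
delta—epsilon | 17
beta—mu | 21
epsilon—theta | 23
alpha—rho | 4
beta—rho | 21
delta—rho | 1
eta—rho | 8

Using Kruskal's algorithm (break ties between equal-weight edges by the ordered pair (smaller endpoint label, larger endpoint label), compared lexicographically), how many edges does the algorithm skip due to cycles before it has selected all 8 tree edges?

Kruskal: consider edges lightest-first.
delta—rho (1): add — endpoints in different components.
epsilon—gamma (2): add — endpoints in different components.
alpha—gamma (3): add — endpoints in different components.
alpha—rho (4): add — endpoints in different components.
delta—theta (6): add — endpoints in different components.
eta—rho (8): add — endpoints in different components.
alpha—eta (9): skip — alpha and eta already connected.
beta—gamma (12): add — endpoints in different components.
delta—eta (12): skip — eta and delta already connected.
delta—epsilon (17): skip — epsilon and delta already connected.
eta—gamma (17): skip — gamma and eta already connected.
eta—mu (20): add — endpoints in different components.
Edges rejected before the tree was complete: 4.

4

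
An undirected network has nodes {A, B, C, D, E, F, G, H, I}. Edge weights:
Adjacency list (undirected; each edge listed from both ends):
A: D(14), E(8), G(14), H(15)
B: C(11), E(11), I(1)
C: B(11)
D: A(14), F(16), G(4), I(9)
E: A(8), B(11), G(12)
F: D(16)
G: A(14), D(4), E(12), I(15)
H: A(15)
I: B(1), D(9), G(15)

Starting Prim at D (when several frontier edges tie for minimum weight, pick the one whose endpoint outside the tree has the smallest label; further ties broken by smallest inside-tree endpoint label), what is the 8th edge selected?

Prim, starting at D.
Step 1: cheapest edge leaving the tree is D—G (4); add G.
Step 2: cheapest edge leaving the tree is D—I (9); add I.
Step 3: cheapest edge leaving the tree is B—I (1); add B.
Step 4: cheapest edge leaving the tree is B—C (11); add C.
Step 5: cheapest edge leaving the tree is B—E (11); add E.
Step 6: cheapest edge leaving the tree is A—E (8); add A.
Step 7: cheapest edge leaving the tree is A—H (15); add H.
Step 8: cheapest edge leaving the tree is D—F (16); add F.
The 8th edge added is D—F.

D-F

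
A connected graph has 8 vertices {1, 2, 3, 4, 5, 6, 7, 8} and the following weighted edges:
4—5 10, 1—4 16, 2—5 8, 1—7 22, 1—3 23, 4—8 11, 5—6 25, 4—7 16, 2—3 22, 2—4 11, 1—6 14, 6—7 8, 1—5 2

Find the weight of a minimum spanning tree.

75

Prim's algorithm from 8:
Step 1: frontier [4—8 11] → take 4—8 (11); add 4.
Step 2: frontier [4—5 10, 2—4 11, 1—4 16, 4—7 16] → take 4—5 (10); add 5.
Step 3: frontier [2—4 11, 1—4 16, 4—7 16, 1—5 2, 2—5 8, 5—6 25] → take 1—5 (2); add 1.
Step 4: frontier [1—6 14, 1—7 22, 1—3 23, 2—4 11, 4—7 16, 2—5 8, 5—6 25] → take 2—5 (8); add 2.
Step 5: frontier [1—6 14, 1—7 22, 1—3 23, 2—3 22, 4—7 16, 5—6 25] → take 1—6 (14); add 6.
Step 6: frontier [1—7 22, 1—3 23, 2—3 22, 4—7 16, 6—7 8] → take 6—7 (8); add 7.
Step 7: frontier [1—3 23, 2—3 22] → take 2—3 (22); add 3.
MST edges: 4—8, 4—5, 1—5, 2—5, 1—6, 6—7, 2—3; total weight 11+10+2+8+14+8+22 = 75.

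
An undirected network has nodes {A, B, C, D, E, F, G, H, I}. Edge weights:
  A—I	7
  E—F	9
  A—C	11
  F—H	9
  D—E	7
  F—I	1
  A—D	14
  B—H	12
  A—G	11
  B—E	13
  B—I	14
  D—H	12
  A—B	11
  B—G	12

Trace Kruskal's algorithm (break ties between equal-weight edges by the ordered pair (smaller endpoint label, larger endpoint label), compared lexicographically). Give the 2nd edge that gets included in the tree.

A-I

Kruskal: consider edges lightest-first.
F—I (1): add — endpoints in different components.
A—I (7): add — endpoints in different components.
D—E (7): add — endpoints in different components.
E—F (9): add — endpoints in different components.
F—H (9): add — endpoints in different components.
A—B (11): add — endpoints in different components.
A—C (11): add — endpoints in different components.
A—G (11): add — endpoints in different components.
The 2nd edge added is A—I.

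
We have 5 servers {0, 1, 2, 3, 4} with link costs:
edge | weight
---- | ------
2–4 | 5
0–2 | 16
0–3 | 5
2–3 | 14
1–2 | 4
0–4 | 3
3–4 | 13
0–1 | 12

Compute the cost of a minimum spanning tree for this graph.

Prim, starting at 3.
Step 1: cheapest edge leaving the tree is 0–3 (5); add 0.
Step 2: cheapest edge leaving the tree is 0–4 (3); add 4.
Step 3: cheapest edge leaving the tree is 2–4 (5); add 2.
Step 4: cheapest edge leaving the tree is 1–2 (4); add 1.
MST edges: 0–3, 0–4, 2–4, 1–2; total weight 5+3+5+4 = 17.

17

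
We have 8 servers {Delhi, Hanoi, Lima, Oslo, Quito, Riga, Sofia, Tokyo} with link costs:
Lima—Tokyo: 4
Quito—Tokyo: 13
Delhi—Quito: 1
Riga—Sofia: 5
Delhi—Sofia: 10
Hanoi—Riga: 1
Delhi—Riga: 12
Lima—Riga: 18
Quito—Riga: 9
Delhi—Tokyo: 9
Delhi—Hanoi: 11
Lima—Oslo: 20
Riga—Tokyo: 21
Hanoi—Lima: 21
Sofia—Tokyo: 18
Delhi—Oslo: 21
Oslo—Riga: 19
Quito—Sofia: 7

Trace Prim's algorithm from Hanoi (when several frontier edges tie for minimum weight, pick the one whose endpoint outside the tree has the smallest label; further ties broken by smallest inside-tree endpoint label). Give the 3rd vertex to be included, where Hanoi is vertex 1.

Prim, starting at Hanoi.
Step 1: cheapest edge leaving the tree is Hanoi—Riga (1); add Riga.
Step 2: cheapest edge leaving the tree is Riga—Sofia (5); add Sofia.
Step 3: cheapest edge leaving the tree is Quito—Sofia (7); add Quito.
Step 4: cheapest edge leaving the tree is Delhi—Quito (1); add Delhi.
Step 5: cheapest edge leaving the tree is Delhi—Tokyo (9); add Tokyo.
Step 6: cheapest edge leaving the tree is Lima—Tokyo (4); add Lima.
Step 7: cheapest edge leaving the tree is Oslo—Riga (19); add Oslo.
Vertex order: Hanoi, Riga, Sofia, Quito, Delhi, Tokyo, Lima, Oslo. The 3rd vertex is Sofia.

Sofia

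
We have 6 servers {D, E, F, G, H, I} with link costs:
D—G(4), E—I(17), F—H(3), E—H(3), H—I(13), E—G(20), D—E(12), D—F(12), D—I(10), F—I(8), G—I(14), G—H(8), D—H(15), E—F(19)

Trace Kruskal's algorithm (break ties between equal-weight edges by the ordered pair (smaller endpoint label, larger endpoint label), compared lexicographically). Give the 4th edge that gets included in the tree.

Kruskal's algorithm — process edges by increasing weight (ties by edge label):
E—H (3): add. Components now {D} {E,H} {F} {G} {I}
F—H (3): add. Components now {D} {E,F,H} {G} {I}
D—G (4): add. Components now {D,G} {E,F,H} {I}
F—I (8): add. Components now {D,G} {E,F,H,I}
G—H (8): add. Components now {D,E,F,G,H,I}
The 4th edge added is F—I.

F-I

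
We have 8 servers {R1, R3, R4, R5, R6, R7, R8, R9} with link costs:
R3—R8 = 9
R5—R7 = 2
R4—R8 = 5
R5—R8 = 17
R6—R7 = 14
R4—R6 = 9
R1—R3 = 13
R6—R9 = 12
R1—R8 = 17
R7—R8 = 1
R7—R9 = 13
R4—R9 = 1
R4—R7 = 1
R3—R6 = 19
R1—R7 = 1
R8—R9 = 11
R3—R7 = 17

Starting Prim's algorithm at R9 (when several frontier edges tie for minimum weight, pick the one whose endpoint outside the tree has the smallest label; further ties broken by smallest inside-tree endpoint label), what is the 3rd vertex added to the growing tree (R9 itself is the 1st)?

Prim, starting at R9.
Step 1: cheapest edge leaving the tree is R4—R9 (1); add R4.
Step 2: cheapest edge leaving the tree is R4—R7 (1); add R7.
Step 3: cheapest edge leaving the tree is R1—R7 (1); add R1.
Step 4: cheapest edge leaving the tree is R7—R8 (1); add R8.
Step 5: cheapest edge leaving the tree is R5—R7 (2); add R5.
Step 6: cheapest edge leaving the tree is R3—R8 (9); add R3.
Step 7: cheapest edge leaving the tree is R4—R6 (9); add R6.
Vertex order: R9, R4, R7, R1, R8, R5, R3, R6. The 3rd vertex is R7.

R7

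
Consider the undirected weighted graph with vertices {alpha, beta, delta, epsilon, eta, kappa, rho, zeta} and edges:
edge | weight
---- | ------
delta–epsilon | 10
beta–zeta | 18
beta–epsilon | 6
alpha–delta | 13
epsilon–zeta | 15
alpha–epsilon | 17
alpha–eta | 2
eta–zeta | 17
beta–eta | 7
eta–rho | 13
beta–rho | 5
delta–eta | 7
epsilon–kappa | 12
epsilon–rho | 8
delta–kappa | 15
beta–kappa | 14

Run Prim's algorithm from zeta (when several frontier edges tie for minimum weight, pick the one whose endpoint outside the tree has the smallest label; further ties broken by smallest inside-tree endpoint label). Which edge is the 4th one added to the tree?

beta-eta

Prim, starting at zeta.
Step 1: cheapest edge leaving the tree is epsilon–zeta (15); add epsilon.
Step 2: cheapest edge leaving the tree is beta–epsilon (6); add beta.
Step 3: cheapest edge leaving the tree is beta–rho (5); add rho.
Step 4: cheapest edge leaving the tree is beta–eta (7); add eta.
Step 5: cheapest edge leaving the tree is alpha–eta (2); add alpha.
Step 6: cheapest edge leaving the tree is delta–eta (7); add delta.
Step 7: cheapest edge leaving the tree is epsilon–kappa (12); add kappa.
The 4th edge added is beta–eta.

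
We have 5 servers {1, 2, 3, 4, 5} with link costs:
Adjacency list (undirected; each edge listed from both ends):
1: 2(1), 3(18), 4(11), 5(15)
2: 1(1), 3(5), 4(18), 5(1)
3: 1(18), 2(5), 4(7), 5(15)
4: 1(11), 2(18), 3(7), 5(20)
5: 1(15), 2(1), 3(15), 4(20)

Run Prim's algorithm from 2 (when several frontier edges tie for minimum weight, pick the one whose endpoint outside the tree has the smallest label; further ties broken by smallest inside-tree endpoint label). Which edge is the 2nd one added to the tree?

2-5

Prim's algorithm from 2:
Step 1: frontier [1—2 1, 2—5 1, 2—3 5, 2—4 18] → take 1—2 (1); add 1.
Step 2: frontier [1—4 11, 1—5 15, 1—3 18, 2—5 1, 2—3 5, 2—4 18] → take 2—5 (1); add 5.
Step 3: frontier [1—4 11, 1—3 18, 2—3 5, 2—4 18, 3—5 15, 4—5 20] → take 2—3 (5); add 3.
Step 4: frontier [1—4 11, 2—4 18, 3—4 7, 4—5 20] → take 3—4 (7); add 4.
The 2nd edge added is 2—5.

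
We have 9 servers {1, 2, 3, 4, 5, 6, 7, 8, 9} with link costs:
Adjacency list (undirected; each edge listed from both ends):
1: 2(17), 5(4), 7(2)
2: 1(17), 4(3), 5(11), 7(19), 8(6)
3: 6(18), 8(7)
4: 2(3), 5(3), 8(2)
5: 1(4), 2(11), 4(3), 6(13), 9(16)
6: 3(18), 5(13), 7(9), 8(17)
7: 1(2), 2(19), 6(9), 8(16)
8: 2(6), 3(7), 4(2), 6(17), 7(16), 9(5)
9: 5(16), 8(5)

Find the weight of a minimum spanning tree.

Prim's algorithm from 2:
Step 1: cheapest edge leaving the tree is 2–4 (3); add 4.
Step 2: cheapest edge leaving the tree is 4–8 (2); add 8.
Step 3: cheapest edge leaving the tree is 4–5 (3); add 5.
Step 4: cheapest edge leaving the tree is 1–5 (4); add 1.
Step 5: cheapest edge leaving the tree is 1–7 (2); add 7.
Step 6: cheapest edge leaving the tree is 8–9 (5); add 9.
Step 7: cheapest edge leaving the tree is 3–8 (7); add 3.
Step 8: cheapest edge leaving the tree is 6–7 (9); add 6.
MST edges: 2–4, 4–8, 4–5, 1–5, 1–7, 8–9, 3–8, 6–7; total weight 3+2+3+4+2+5+7+9 = 35.

35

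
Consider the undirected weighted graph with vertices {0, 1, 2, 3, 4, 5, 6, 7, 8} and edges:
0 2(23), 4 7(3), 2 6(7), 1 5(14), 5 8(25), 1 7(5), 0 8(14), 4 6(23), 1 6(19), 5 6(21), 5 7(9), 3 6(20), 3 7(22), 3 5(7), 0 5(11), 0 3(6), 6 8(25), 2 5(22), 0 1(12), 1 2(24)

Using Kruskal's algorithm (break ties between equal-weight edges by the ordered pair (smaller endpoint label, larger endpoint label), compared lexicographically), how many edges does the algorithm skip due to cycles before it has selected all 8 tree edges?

Kruskal: consider edges lightest-first.
4 7 (3): add — endpoints in different components.
1 7 (5): add — endpoints in different components.
0 3 (6): add — endpoints in different components.
2 6 (7): add — endpoints in different components.
3 5 (7): add — endpoints in different components.
5 7 (9): add — endpoints in different components.
0 5 (11): skip — 0 and 5 already connected.
0 1 (12): skip — 0 and 1 already connected.
0 8 (14): add — endpoints in different components.
1 5 (14): skip — 1 and 5 already connected.
1 6 (19): add — endpoints in different components.
Edges rejected before the tree was complete: 3.

3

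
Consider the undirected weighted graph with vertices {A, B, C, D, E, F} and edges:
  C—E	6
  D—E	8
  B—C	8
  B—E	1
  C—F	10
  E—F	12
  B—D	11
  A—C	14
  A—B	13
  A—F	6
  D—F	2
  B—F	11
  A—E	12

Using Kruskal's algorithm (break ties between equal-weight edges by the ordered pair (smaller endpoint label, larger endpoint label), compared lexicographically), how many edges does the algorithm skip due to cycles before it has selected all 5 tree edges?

Kruskal's algorithm — process edges by increasing weight (ties by edge label):
B—E (1): add — endpoints in different components.
D—F (2): add — endpoints in different components.
A—F (6): add — endpoints in different components.
C—E (6): add — endpoints in different components.
B—C (8): skip — B and C already connected.
D—E (8): add — endpoints in different components.
Edges rejected before the tree was complete: 1.

1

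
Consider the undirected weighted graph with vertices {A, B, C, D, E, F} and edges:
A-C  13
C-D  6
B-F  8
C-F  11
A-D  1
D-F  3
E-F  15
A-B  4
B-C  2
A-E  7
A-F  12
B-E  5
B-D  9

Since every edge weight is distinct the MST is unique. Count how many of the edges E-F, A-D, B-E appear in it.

Kruskal's algorithm — process edges by increasing weight (ties by edge label):
A-D (1): add. Components now {A,D} {B} {C} {E} {F}
B-C (2): add. Components now {A,D} {B,C} {E} {F}
D-F (3): add. Components now {A,D,F} {B,C} {E}
A-B (4): add. Components now {A,B,C,D,F} {E}
B-E (5): add. Components now {A,B,C,D,E,F}
MST edge set: {A-D, B-C, D-F, A-B, B-E}.
Of the listed edges, {A-D, B-E} are in the MST → 2.

2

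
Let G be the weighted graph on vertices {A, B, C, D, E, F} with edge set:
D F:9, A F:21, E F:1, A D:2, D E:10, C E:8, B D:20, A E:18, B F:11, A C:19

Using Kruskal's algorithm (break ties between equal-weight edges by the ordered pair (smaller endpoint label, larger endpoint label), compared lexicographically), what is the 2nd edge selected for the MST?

Kruskal's algorithm — process edges by increasing weight (ties by edge label):
E F (1): add — endpoints in different components.
A D (2): add — endpoints in different components.
C E (8): add — endpoints in different components.
D F (9): add — endpoints in different components.
D E (10): skip — D and E already connected.
B F (11): add — endpoints in different components.
The 2nd edge added is A D.

A-D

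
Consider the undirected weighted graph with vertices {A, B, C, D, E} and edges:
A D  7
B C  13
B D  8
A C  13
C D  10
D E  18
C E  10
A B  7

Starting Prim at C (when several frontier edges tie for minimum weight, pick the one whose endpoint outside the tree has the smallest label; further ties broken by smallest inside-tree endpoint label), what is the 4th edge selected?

Prim, starting at C.
Step 1: frontier [C D 10, C E 10, A C 13, B C 13] → take C D (10); add D.
Step 2: frontier [C E 10, A C 13, B C 13, A D 7, B D 8, D E 18] → take A D (7); add A.
Step 3: frontier [A B 7, C E 10, B C 13, B D 8, D E 18] → take A B (7); add B.
Step 4: frontier [C E 10, D E 18] → take C E (10); add E.
The 4th edge added is C E.

C-E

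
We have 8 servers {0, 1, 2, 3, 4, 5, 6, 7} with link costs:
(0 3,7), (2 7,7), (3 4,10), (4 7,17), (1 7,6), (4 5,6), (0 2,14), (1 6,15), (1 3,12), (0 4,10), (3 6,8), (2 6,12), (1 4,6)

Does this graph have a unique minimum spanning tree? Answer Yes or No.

No

Kruskal: consider edges lightest-first.
1 4 (6): add — endpoints in different components.
1 7 (6): add — endpoints in different components.
4 5 (6): add — endpoints in different components.
0 3 (7): add — endpoints in different components.
2 7 (7): add — endpoints in different components.
3 6 (8): add — endpoints in different components.
0 4 (10): add — endpoints in different components.
Non-tree edge 3 4 has weight 10, equal to the heaviest edge on its tree cycle — swapping gives another MST of the same weight. Not unique.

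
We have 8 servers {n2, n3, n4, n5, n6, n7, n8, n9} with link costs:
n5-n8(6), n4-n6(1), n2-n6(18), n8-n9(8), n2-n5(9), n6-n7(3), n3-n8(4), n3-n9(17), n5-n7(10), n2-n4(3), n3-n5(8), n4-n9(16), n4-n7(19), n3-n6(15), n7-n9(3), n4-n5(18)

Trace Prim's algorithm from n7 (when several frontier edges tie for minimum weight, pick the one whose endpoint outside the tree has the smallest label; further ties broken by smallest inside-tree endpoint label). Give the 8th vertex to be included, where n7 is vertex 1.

n5

Prim's algorithm from n7:
Step 1: cheapest edge leaving the tree is n6-n7 (3); add n6.
Step 2: cheapest edge leaving the tree is n4-n6 (1); add n4.
Step 3: cheapest edge leaving the tree is n2-n4 (3); add n2.
Step 4: cheapest edge leaving the tree is n7-n9 (3); add n9.
Step 5: cheapest edge leaving the tree is n8-n9 (8); add n8.
Step 6: cheapest edge leaving the tree is n3-n8 (4); add n3.
Step 7: cheapest edge leaving the tree is n5-n8 (6); add n5.
Vertex order: n7, n6, n4, n2, n9, n8, n3, n5. The 8th vertex is n5.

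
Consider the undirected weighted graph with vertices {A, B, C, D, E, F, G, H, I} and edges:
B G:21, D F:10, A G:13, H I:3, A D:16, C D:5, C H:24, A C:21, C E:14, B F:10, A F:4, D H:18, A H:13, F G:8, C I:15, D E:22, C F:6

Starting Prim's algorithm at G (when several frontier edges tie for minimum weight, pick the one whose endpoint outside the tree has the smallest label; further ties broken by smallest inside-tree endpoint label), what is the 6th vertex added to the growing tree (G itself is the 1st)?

Prim, starting at G.
Step 1: cheapest edge leaving the tree is F G (8); add F.
Step 2: cheapest edge leaving the tree is A F (4); add A.
Step 3: cheapest edge leaving the tree is C F (6); add C.
Step 4: cheapest edge leaving the tree is C D (5); add D.
Step 5: cheapest edge leaving the tree is B F (10); add B.
Step 6: cheapest edge leaving the tree is A H (13); add H.
Step 7: cheapest edge leaving the tree is H I (3); add I.
Step 8: cheapest edge leaving the tree is C E (14); add E.
Vertex order: G, F, A, C, D, B, H, I, E. The 6th vertex is B.

B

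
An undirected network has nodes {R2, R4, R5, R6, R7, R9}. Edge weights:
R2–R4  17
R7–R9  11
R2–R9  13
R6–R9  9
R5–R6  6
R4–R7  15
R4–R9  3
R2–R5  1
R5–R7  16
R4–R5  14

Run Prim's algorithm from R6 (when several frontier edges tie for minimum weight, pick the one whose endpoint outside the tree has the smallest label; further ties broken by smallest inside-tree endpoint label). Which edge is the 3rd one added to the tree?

R6-R9

Prim's algorithm from R6:
Step 1: frontier [R5–R6 6, R6–R9 9] → take R5–R6 (6); add R5.
Step 2: frontier [R2–R5 1, R4–R5 14, R5–R7 16, R6–R9 9] → take R2–R5 (1); add R2.
Step 3: frontier [R2–R9 13, R2–R4 17, R4–R5 14, R5–R7 16, R6–R9 9] → take R6–R9 (9); add R9.
Step 4: frontier [R2–R4 17, R4–R5 14, R5–R7 16, R4–R9 3, R7–R9 11] → take R4–R9 (3); add R4.
Step 5: frontier [R4–R7 15, R5–R7 16, R7–R9 11] → take R7–R9 (11); add R7.
The 3rd edge added is R6–R9.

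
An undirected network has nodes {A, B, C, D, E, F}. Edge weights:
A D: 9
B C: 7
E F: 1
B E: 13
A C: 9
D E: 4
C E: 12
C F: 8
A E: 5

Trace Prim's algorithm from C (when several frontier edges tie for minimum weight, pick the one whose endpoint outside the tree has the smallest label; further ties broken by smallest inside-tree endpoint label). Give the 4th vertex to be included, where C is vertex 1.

E

Prim, starting at C.
Step 1: cheapest edge leaving the tree is B C (7); add B.
Step 2: cheapest edge leaving the tree is C F (8); add F.
Step 3: cheapest edge leaving the tree is E F (1); add E.
Step 4: cheapest edge leaving the tree is D E (4); add D.
Step 5: cheapest edge leaving the tree is A E (5); add A.
Vertex order: C, B, F, E, D, A. The 4th vertex is E.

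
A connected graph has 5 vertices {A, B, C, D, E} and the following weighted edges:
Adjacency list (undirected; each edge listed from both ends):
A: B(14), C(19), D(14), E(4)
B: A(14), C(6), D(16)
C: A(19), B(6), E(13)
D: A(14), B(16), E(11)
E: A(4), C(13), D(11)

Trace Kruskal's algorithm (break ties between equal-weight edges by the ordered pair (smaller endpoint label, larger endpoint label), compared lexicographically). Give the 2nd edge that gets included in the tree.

Sort edges by weight, then run Kruskal:
A—E (4): add. Components now {A,E} {B} {C} {D}
B—C (6): add. Components now {A,E} {B,C} {D}
D—E (11): add. Components now {A,D,E} {B,C}
C—E (13): add. Components now {A,B,C,D,E}
The 2nd edge added is B—C.

B-C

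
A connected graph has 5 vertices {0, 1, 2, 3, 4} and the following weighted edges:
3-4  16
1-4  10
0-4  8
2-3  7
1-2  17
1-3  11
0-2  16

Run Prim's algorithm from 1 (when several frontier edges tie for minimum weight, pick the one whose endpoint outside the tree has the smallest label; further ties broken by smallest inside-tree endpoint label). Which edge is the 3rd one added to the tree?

Prim, starting at 1.
Step 1: frontier [1-4 10, 1-3 11, 1-2 17] → take 1-4 (10); add 4.
Step 2: frontier [1-3 11, 1-2 17, 0-4 8, 3-4 16] → take 0-4 (8); add 0.
Step 3: frontier [0-2 16, 1-3 11, 1-2 17, 3-4 16] → take 1-3 (11); add 3.
Step 4: frontier [0-2 16, 1-2 17, 2-3 7] → take 2-3 (7); add 2.
The 3rd edge added is 1-3.

1-3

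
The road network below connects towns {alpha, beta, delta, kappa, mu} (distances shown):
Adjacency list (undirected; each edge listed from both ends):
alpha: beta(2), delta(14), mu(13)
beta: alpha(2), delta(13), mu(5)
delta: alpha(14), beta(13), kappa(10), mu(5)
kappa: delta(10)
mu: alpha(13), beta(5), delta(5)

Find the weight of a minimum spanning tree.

Sort edges by weight, then run Kruskal:
alpha–beta (2): add. Components now {alpha,beta} {mu} {kappa} {delta}
beta–mu (5): add. Components now {alpha,beta,mu} {kappa} {delta}
delta–mu (5): add. Components now {alpha,beta,delta,mu} {kappa}
delta–kappa (10): add. Components now {alpha,beta,delta,kappa,mu}
MST edges: alpha–beta, beta–mu, delta–mu, delta–kappa; total weight 2+5+5+10 = 22.

22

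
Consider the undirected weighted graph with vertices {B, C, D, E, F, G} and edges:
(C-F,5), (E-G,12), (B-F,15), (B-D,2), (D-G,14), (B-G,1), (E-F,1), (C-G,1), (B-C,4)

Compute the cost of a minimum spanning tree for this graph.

10

Prim's algorithm from G:
Step 1: cheapest edge leaving the tree is B-G (1); add B.
Step 2: cheapest edge leaving the tree is C-G (1); add C.
Step 3: cheapest edge leaving the tree is B-D (2); add D.
Step 4: cheapest edge leaving the tree is C-F (5); add F.
Step 5: cheapest edge leaving the tree is E-F (1); add E.
MST edges: B-G, C-G, B-D, C-F, E-F; total weight 1+1+2+5+1 = 10.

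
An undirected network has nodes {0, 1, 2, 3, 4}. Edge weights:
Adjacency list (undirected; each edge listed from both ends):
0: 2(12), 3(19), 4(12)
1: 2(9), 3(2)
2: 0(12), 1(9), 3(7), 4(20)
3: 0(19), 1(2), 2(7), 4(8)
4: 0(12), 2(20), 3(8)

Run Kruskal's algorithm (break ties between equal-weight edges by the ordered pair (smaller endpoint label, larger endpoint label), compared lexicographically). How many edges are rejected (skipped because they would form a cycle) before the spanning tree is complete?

Sort edges by weight, then run Kruskal:
1—3 (2): add. Components now {0} {1,3} {2} {4}
2—3 (7): add. Components now {0} {1,2,3} {4}
3—4 (8): add. Components now {0} {1,2,3,4}
1—2 (9): skip — 1 and 2 already connected.
0—2 (12): add. Components now {0,1,2,3,4}
Edges rejected before the tree was complete: 1.

1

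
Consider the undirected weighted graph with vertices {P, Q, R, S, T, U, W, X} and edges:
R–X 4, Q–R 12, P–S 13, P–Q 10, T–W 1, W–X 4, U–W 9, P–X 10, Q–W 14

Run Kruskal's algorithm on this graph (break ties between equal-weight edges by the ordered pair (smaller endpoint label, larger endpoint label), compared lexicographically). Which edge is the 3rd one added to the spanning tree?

W-X

Sort edges by weight, then run Kruskal:
T–W (1): add — endpoints in different components.
R–X (4): add — endpoints in different components.
W–X (4): add — endpoints in different components.
U–W (9): add — endpoints in different components.
P–Q (10): add — endpoints in different components.
P–X (10): add — endpoints in different components.
Q–R (12): skip — Q and R already connected.
P–S (13): add — endpoints in different components.
The 3rd edge added is W–X.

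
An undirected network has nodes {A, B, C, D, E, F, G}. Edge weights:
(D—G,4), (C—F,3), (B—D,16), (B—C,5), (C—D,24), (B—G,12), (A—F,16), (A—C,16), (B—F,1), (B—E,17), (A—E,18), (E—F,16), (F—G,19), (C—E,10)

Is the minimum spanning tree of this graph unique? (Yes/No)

No

Kruskal: consider edges lightest-first.
B—F (1): add. Components now {A} {B,F} {C} {D} {E} {G}
C—F (3): add. Components now {A} {B,C,F} {D} {E} {G}
D—G (4): add. Components now {A} {B,C,F} {D,G} {E}
B—C (5): skip — B and C already connected.
C—E (10): add. Components now {A} {B,C,E,F} {D,G}
B—G (12): add. Components now {A} {B,C,D,E,F,G}
A—C (16): add. Components now {A,B,C,D,E,F,G}
Non-tree edge A—F has weight 16, equal to the heaviest edge on its tree cycle — swapping gives another MST of the same weight. Not unique.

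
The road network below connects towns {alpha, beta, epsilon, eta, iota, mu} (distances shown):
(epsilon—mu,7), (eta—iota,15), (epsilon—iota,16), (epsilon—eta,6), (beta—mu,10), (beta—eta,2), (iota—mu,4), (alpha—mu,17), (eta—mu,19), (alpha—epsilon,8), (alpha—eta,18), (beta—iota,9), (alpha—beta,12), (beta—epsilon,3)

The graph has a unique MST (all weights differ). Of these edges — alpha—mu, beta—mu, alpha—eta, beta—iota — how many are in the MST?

Kruskal's algorithm — process edges by increasing weight (ties by edge label):
beta—eta (2): add. Components now {mu} {beta,eta} {iota} {epsilon} {alpha}
beta—epsilon (3): add. Components now {mu} {beta,epsilon,eta} {iota} {alpha}
iota—mu (4): add. Components now {iota,mu} {beta,epsilon,eta} {alpha}
epsilon—eta (6): skip — epsilon and eta already connected.
epsilon—mu (7): add. Components now {beta,epsilon,eta,iota,mu} {alpha}
alpha—epsilon (8): add. Components now {alpha,beta,epsilon,eta,iota,mu}
MST edge set: {beta—eta, beta—epsilon, iota—mu, epsilon—mu, alpha—epsilon}.
Of the listed edges, {} are in the MST → 0.

0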